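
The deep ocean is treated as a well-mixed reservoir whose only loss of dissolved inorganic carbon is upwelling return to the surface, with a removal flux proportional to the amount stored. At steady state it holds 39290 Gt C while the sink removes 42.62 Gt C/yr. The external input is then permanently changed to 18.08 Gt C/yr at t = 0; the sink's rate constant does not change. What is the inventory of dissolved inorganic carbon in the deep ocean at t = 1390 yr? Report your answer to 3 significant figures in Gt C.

21700 Gt C

The sink rate constant is k = F₀/M₀ = 42.62/39290 = 0.001085 yr⁻¹.
Solving dM/dt = F₁ − kM with M(0) = M₀ gives M(t) = F₁/k + (M₀ − F₁/k)·e^(−kt).
F₁/k = 18.08/0.001085 = 16667 Gt C; kt = 0.001085 × 1390 = 1.508, e^(−kt) = 0.2214.
M(1390) = 16667 + (39290 − 16667) × 0.2214 = 16667 + 5009 = 21676 Gt C.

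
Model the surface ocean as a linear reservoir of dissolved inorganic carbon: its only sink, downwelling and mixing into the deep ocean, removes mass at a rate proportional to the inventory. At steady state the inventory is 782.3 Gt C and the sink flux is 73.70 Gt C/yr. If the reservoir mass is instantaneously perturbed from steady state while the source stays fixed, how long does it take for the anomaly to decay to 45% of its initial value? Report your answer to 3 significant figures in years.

For a linear reservoir the anomaly decays as exp(−t/τ) with τ = M/F = 782.3/73.70 = 10.61 yr.
exp(−t/τ) = 0.45 ⇒ t = −τ ln(0.45) = 10.61 × 0.7985 = 8.476 yr.

8.48 yr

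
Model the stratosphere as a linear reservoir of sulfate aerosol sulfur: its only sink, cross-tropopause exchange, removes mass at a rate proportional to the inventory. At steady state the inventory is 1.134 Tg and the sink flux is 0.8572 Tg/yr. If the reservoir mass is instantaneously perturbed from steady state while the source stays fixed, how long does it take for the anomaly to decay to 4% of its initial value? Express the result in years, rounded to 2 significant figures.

4.3 yr

For a linear reservoir the anomaly decays as exp(−t/τ) with τ = M/F = 1.134/0.8572 = 1.323 yr.
exp(−t/τ) = 0.04 ⇒ t = −τ ln(0.04) = 1.323 × 3.219 = 4.258 yr.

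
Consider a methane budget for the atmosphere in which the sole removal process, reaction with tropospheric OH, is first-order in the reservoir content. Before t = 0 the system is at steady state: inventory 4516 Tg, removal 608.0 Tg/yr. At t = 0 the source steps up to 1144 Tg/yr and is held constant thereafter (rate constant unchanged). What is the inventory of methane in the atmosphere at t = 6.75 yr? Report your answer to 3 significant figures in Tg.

6890 Tg

τ = M₀/F₀ = 4516/608.0 = 7.428 yr; rate constant k = 1/τ.
New steady state M_∞ = F₁/k = F₁·τ = 1144 × 7.428 = 8497.2 Tg.
M(t) = M_∞ + (M₀ − M_∞)·e^(−t/τ); t/τ = 6.75/7.428 = 0.9088, so e^(−t/τ) = 0.4030.
M(t) = 8497.2 − 3981 × 0.4030 = 6892.7 Tg.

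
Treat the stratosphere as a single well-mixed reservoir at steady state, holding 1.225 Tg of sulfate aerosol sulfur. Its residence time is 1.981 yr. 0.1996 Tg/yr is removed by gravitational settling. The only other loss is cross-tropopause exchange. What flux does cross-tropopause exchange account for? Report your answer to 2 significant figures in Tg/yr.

0.42 Tg/yr

Total removal F = M/τ = 1.225 / 1.981 = 0.6184 Tg/yr.
Cross-tropopause exchange = F − (0.1996) = 0.6184 − 0.1996 = 0.4188 Tg/yr.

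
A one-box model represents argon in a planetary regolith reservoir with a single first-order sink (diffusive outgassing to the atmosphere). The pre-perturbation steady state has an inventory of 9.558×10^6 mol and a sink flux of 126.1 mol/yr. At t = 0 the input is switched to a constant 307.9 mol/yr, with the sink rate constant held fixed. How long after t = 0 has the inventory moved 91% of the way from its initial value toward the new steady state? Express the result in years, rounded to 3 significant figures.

183000 yr

τ = M₀/F₀ = 9.558×10^6/126.1 = 75800 yr.
The remaining gap fraction is e^(−t/τ); 91% covered ⇒ e^(−t/τ) = 0.0900.
t = −τ ln(0.0900) = 75800 × 2.408 = 182500 yr.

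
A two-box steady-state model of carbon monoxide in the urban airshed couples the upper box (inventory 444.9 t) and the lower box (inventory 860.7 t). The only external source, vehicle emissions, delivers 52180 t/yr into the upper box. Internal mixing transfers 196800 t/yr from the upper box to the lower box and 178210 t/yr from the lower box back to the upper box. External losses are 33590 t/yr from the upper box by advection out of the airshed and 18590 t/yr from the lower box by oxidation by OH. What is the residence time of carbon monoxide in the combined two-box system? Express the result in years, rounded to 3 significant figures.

For the system as a whole, the A↔B exchange is internal and contributes nothing to the throughput; only the external sinks remove mass.
M_total = 444.9 + 860.7 = 1305.6 t.
ΣF_external_out = 33590 + 18590 = 52180 t/yr.
τ = M_total / ΣF_ext = 1305.6 / 52180 = 0.02502 yr.

0.0250 yr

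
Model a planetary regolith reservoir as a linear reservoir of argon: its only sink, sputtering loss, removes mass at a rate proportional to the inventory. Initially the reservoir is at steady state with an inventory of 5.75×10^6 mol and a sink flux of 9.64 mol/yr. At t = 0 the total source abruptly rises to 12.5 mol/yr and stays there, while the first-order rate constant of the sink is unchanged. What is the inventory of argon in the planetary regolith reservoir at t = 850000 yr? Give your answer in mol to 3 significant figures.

Residence time τ = M₀/F₀ = 596500 yr. The eventual steady state is M_∞ = M₀·(F₁/F₀) = 5.75×10^6 × 12.5/9.64 = 7.4559×10^6 mol.
The anomaly ΔM(t) = M(t) − M_∞ decays as ΔM₀·e^(−t/τ) with ΔM₀ = 5.75×10^6 − 7.4559×10^6 = −1.706×10^6 mol.
At t = 850000 yr, e^(−t/τ) = e^(−1.425) = 0.2405, so ΔM = −410300 mol and M = 7.4559×10^6 − 410300 = 7.0456×10^6 mol.

7.05×10^6 mol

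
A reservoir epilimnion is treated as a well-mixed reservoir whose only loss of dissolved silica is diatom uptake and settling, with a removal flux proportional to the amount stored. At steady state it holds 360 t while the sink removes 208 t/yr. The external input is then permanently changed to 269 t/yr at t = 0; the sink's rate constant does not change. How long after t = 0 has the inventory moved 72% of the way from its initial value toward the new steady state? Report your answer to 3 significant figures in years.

τ = M₀/F₀ = 360/208 = 1.731 yr.
The remaining gap fraction is e^(−t/τ); 72% covered ⇒ e^(−t/τ) = 0.280.
t = −τ ln(0.280) = 1.731 × 1.273 = 2.203 yr.

2.20 yr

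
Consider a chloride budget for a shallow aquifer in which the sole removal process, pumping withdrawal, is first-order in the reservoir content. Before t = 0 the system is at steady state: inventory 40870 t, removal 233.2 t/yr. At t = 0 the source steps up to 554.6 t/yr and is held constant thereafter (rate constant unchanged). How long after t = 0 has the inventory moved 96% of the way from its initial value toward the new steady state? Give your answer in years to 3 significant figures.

τ = M₀/F₀ = 40870/233.2 = 175.3 yr.
The remaining gap fraction is e^(−t/τ); 96% covered ⇒ e^(−t/τ) = 0.0400.
t = −τ ln(0.0400) = 175.3 × 3.219 = 564.1 yr.

564 yr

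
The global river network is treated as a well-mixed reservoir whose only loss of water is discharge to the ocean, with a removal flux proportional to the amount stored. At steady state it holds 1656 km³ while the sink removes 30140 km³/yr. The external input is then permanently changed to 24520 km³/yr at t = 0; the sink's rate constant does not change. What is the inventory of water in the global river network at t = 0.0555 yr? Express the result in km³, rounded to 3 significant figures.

τ = M₀/F₀ = 1656/30140 = 0.05494 yr; rate constant k = 1/τ.
New steady state M_∞ = F₁/k = F₁·τ = 24520 × 0.05494 = 1347.2 km³.
M(t) = M_∞ + (M₀ − M_∞)·e^(−t/τ); t/τ = 0.0555/0.05494 = 1.010, so e^(−t/τ) = 0.3642.
M(t) = 1347.2 + 308.8 × 0.3642 = 1459.7 km³.

1460 km³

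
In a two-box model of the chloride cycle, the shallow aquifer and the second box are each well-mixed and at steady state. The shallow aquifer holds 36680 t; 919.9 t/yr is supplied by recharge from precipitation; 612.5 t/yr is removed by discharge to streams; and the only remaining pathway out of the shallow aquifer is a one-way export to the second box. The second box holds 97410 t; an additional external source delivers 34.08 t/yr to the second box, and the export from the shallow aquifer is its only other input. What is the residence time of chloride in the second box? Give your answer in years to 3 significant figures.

Balance the shallow aquifer: ΣF_in = 919.90 t/yr.
Export to the second box = ΣF_in − (612.5) = 307.40 t/yr.
Total input to the second box = 307.40 + 34.08 = 341.48 t/yr; at steady state this equals its total output.
τ = M / F = 97410 / 341.48 = 285.3 yr.

285 yr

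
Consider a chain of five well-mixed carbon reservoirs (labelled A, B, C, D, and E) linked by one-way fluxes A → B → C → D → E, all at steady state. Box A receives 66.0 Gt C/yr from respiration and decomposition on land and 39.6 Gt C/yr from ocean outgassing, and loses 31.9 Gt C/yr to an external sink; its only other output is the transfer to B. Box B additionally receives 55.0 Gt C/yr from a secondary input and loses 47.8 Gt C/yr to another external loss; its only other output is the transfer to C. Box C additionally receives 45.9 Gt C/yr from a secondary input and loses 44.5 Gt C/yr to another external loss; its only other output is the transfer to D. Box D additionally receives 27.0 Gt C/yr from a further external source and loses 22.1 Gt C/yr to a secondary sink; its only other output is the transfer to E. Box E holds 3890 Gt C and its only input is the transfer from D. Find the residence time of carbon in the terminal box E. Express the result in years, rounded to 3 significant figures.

Box A: F(A→B) = (66.0 + 39.6) − 31.9 = 73.700 Gt C/yr.
Box B: F(B→C) = (73.700 + 55.0) − 47.8 = 80.900 Gt C/yr.
Box C: F(C→D) = (80.900 + 45.9) − 44.5 = 82.300 Gt C/yr.
Box D: F(D→E) = (82.300 + 27.0) − 22.1 = 87.200 Gt C/yr.
Box E throughput = its input = 87.200 Gt C/yr; τ = 3890 / 87.200 = 44.61 yr.

44.6 yr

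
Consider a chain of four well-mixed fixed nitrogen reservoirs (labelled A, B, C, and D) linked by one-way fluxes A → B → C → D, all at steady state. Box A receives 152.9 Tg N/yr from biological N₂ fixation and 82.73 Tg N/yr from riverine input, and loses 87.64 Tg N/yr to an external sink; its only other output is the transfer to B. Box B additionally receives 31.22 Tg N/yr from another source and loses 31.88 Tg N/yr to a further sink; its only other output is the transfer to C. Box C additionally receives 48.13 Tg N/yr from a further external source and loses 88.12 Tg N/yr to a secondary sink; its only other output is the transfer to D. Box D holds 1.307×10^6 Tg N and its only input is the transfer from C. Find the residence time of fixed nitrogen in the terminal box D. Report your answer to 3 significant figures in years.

Box A: F(A→B) = (152.9 + 82.73) − 87.64 = 147.99 Tg N/yr.
Box B: F(B→C) = (147.99 + 31.22) − 31.88 = 147.33 Tg N/yr.
Box C: F(C→D) = (147.33 + 48.13) − 88.12 = 107.34 Tg N/yr.
Box D throughput = its input = 107.34 Tg N/yr; τ = 1.307×10^6 / 107.34 = 12180 yr.

12200 yr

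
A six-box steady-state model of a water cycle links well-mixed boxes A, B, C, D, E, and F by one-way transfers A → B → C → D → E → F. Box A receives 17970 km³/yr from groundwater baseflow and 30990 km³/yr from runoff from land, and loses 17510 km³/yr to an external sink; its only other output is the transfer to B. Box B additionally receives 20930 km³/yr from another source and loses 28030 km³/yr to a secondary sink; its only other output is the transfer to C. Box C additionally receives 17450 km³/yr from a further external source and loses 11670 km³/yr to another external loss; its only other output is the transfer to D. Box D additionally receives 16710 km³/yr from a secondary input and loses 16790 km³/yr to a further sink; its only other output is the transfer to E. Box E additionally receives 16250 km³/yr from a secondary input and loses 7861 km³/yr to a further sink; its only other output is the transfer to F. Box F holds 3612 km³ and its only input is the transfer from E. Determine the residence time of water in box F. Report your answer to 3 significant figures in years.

Box A: F(A→B) = (17970 + 30990) − 17510 = 31450 km³/yr.
Box B: F(B→C) = (31450 + 20930) − 28030 = 24350 km³/yr.
Box C: F(C→D) = (24350 + 17450) − 11670 = 30130 km³/yr.
Box D: F(D→E) = (30130 + 16710) − 16790 = 30050 km³/yr.
Box E: F(E→F) = (30050 + 16250) − 7861 = 38439 km³/yr.
Box F throughput = its input = 38439 km³/yr; τ = 3612 / 38439 = 0.09397 yr.

0.0940 yr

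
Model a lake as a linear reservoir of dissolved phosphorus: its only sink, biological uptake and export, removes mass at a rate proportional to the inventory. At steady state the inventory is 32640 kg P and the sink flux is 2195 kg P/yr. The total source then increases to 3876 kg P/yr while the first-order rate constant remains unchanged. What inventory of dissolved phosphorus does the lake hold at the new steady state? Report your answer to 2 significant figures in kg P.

Rate constant k = F/M = 2195 / 32640 = 0.06725 yr⁻¹.
At the new steady state, source = k·M_new ⇒ M_new = 3876 / 0.06725 = 57640 kg P.
(Equivalently M_new = M × F_new/F_old = 32640 × 3876/2195.)

58000 kg P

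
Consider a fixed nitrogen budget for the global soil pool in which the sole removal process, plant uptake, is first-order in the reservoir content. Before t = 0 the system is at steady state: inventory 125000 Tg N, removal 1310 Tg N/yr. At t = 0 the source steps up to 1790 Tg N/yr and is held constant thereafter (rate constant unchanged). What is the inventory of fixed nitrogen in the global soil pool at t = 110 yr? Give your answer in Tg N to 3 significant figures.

Residence time τ = M₀/F₀ = 95.42 yr. The eventual steady state is M_∞ = M₀·(F₁/F₀) = 125000 × 1790/1310 = 170800 Tg N.
The anomaly ΔM(t) = M(t) − M_∞ decays as ΔM₀·e^(−t/τ) with ΔM₀ = 125000 − 170800 = −45800 Tg N.
At t = 110 yr, e^(−t/τ) = e^(−1.153) = 0.3158, so ΔM = −14460 Tg N and M = 170800 − 14460 = 156340 Tg N.

156000 Tg N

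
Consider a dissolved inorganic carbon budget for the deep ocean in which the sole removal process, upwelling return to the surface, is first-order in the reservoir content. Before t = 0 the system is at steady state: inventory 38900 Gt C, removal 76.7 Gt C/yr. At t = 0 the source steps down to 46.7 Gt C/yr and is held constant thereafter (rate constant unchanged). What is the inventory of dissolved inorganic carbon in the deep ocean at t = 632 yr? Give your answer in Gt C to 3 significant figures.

28100 Gt C

The sink rate constant is k = F₀/M₀ = 76.7/38900 = 0.001972 yr⁻¹.
Solving dM/dt = F₁ − kM with M(0) = M₀ gives M(t) = F₁/k + (M₀ − F₁/k)·e^(−kt).
F₁/k = 46.7/0.001972 = 23685 Gt C; kt = 0.001972 × 632 = 1.246, e^(−kt) = 0.2876.
M(632) = 23685 + (38900 − 23685) × 0.2876 = 23685 + 4376 = 28061 Gt C.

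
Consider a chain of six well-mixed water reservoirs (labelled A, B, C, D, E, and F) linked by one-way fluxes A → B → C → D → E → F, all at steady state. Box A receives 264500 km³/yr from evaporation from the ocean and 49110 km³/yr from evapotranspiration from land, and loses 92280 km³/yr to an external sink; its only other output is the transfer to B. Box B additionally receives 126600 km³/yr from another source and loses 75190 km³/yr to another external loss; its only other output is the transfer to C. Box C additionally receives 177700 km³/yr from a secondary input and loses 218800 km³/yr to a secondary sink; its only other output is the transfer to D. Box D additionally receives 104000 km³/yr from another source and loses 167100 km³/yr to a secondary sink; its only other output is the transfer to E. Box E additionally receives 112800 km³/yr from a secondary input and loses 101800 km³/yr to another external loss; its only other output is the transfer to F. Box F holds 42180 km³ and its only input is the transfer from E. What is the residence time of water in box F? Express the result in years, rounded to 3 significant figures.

0.235 yr

Box A: F(A→B) = (264500 + 49110) − 92280 = 221330 km³/yr.
Box B: F(B→C) = (221330 + 126600) − 75190 = 272740 km³/yr.
Box C: F(C→D) = (272740 + 177700) − 218800 = 231640 km³/yr.
Box D: F(D→E) = (231640 + 104000) − 167100 = 168540 km³/yr.
Box E: F(E→F) = (168540 + 112800) − 101800 = 179540 km³/yr.
Box F throughput = its input = 179540 km³/yr; τ = 42180 / 179540 = 0.2349 yr.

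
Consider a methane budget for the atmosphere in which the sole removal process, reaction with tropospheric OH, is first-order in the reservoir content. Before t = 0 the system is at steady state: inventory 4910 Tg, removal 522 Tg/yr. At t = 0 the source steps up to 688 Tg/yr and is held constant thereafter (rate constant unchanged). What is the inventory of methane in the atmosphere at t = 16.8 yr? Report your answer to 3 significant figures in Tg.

τ = M₀/F₀ = 4910/522 = 9.406 yr; rate constant k = 1/τ.
New steady state M_∞ = F₁/k = F₁·τ = 688 × 9.406 = 6471.4 Tg.
M(t) = M_∞ + (M₀ − M_∞)·e^(−t/τ); t/τ = 16.8/9.406 = 1.786, so e^(−t/τ) = 0.1676.
M(t) = 6471.4 − 1561 × 0.1676 = 6209.7 Tg.

6210 Tg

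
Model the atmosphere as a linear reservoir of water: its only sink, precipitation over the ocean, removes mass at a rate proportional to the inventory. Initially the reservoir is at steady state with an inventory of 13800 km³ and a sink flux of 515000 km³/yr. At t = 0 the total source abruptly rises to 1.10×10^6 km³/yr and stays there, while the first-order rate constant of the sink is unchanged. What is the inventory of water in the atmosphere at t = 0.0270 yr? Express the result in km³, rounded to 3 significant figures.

The sink rate constant is k = F₀/M₀ = 515000/13800 = 37.32 yr⁻¹.
Solving dM/dt = F₁ − kM with M(0) = M₀ gives M(t) = F₁/k + (M₀ − F₁/k)·e^(−kt).
F₁/k = 1.10×10^6/37.32 = 29476 km³; kt = 37.32 × 0.0270 = 1.008, e^(−kt) = 0.3651.
M(0.0270) = 29476 + (13800 − 29476) × 0.3651 = 29476 − 5723 = 23753 km³.

23800 km³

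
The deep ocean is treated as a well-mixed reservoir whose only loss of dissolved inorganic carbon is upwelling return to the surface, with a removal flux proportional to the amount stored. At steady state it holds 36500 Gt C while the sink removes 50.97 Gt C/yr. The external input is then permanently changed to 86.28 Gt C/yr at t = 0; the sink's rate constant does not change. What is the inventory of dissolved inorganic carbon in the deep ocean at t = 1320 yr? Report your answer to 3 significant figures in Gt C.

57800 Gt C

The sink rate constant is k = F₀/M₀ = 50.97/36500 = 0.001396 yr⁻¹.
Solving dM/dt = F₁ − kM with M(0) = M₀ gives M(t) = F₁/k + (M₀ − F₁/k)·e^(−kt).
F₁/k = 86.28/0.001396 = 61786 Gt C; kt = 0.001396 × 1320 = 1.843, e^(−kt) = 0.1583.
M(1320) = 61786 + (36500 − 61786) × 0.1583 = 61786 − 4003 = 57783 Gt C.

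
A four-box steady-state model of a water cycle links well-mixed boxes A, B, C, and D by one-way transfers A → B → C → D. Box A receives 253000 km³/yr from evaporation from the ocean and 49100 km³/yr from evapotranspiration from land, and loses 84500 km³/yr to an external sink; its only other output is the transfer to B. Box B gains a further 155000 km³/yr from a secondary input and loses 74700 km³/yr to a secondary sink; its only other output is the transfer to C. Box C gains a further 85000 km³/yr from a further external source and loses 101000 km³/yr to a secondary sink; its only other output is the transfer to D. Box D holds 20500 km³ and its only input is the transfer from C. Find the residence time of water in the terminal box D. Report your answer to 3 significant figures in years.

0.0727 yr

Box A: F(A→B) = (253000 + 49100) − 84500 = 217600 km³/yr.
Box B: F(B→C) = (217600 + 155000) − 74700 = 297900 km³/yr.
Box C: F(C→D) = (297900 + 85000) − 101000 = 281900 km³/yr.
Box D throughput = its input = 281900 km³/yr; τ = 20500 / 281900 = 0.07272 yr.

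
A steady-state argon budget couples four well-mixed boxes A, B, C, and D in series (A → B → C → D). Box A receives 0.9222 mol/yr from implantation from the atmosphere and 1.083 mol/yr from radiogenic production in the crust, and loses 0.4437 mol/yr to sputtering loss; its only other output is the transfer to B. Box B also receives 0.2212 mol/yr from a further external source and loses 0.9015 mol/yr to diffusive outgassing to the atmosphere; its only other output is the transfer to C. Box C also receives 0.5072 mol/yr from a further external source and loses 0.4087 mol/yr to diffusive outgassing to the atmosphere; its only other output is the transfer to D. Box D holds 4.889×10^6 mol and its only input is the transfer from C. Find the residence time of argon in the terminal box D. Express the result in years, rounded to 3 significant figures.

Box A: F(A→B) = (0.9222 + 1.083) − 0.4437 = 1.5615 mol/yr.
Box B: F(B→C) = (1.5615 + 0.2212) − 0.9015 = 0.88120 mol/yr.
Box C: F(C→D) = (0.88120 + 0.5072) − 0.4087 = 0.97970 mol/yr.
Box D throughput = its input = 0.97970 mol/yr; τ = 4.889×10^6 / 0.97970 = 4.990×10^6 yr.

4.99×10^6 yr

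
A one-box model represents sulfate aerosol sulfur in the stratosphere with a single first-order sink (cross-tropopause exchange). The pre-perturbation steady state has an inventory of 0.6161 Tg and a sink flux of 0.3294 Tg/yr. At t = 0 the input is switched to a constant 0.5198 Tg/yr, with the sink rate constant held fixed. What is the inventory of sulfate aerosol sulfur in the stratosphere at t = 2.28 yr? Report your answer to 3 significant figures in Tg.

0.867 Tg

Residence time τ = M₀/F₀ = 1.870 yr. The eventual steady state is M_∞ = M₀·(F₁/F₀) = 0.6161 × 0.5198/0.3294 = 0.97222 Tg.
The anomaly ΔM(t) = M(t) − M_∞ decays as ΔM₀·e^(−t/τ) with ΔM₀ = 0.6161 − 0.97222 = −0.3561 Tg.
At t = 2.28 yr, e^(−t/τ) = e^(−1.219) = 0.2955, so ΔM = −0.1052 Tg and M = 0.97222 − 0.1052 = 0.86698 Tg.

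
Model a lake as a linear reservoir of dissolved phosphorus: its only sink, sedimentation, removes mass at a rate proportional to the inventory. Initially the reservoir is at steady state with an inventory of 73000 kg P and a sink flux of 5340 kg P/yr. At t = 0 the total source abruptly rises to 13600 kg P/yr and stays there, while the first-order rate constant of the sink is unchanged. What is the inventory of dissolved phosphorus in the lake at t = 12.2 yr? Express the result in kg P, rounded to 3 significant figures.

The sink rate constant is k = F₀/M₀ = 5340/73000 = 0.07315 yr⁻¹.
Solving dM/dt = F₁ − kM with M(0) = M₀ gives M(t) = F₁/k + (M₀ − F₁/k)·e^(−kt).
F₁/k = 13600/0.07315 = 185920 kg P; kt = 0.07315 × 12.2 = 0.8924, e^(−kt) = 0.4097.
M(12.2) = 185920 + (73000 − 185920) × 0.4097 = 185920 − 46260 = 139660 kg P.

140000 kg P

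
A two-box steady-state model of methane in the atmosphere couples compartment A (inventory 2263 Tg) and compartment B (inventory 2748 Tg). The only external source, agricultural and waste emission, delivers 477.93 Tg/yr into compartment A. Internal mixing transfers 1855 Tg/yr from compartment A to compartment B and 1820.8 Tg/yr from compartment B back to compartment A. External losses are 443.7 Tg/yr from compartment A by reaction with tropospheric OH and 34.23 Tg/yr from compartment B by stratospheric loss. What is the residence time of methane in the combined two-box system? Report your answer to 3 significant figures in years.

10.5 yr

For the system as a whole, the A↔B exchange is internal and contributes nothing to the throughput; only the external sinks remove mass.
M_total = 2263 + 2748 = 5011.0 Tg.
ΣF_external_out = 443.7 + 34.23 = 477.93 Tg/yr.
τ = M_total / ΣF_ext = 5011.0 / 477.93 = 10.48 yr.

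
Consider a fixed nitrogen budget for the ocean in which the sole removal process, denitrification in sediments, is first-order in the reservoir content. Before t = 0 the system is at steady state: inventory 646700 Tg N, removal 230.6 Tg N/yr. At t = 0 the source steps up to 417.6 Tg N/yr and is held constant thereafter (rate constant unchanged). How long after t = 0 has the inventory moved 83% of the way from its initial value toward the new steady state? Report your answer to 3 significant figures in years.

4970 yr

τ = M₀/F₀ = 646700/230.6 = 2804 yr.
The remaining gap fraction is e^(−t/τ); 83% covered ⇒ e^(−t/τ) = 0.170.
t = −τ ln(0.170) = 2804 × 1.772 = 4969 yr.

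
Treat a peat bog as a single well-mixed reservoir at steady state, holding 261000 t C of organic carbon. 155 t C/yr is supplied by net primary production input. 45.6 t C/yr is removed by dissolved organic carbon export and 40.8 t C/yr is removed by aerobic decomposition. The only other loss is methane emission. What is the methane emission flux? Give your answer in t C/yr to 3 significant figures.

At steady state ΣF_in = ΣF_out.
ΣF_in = 155.00 t C/yr.
Methane emission flux = ΣF_in − (45.6 + 40.8) = 155.00 − 86.40 = 68.60 t C/yr.

68.6 t C/yr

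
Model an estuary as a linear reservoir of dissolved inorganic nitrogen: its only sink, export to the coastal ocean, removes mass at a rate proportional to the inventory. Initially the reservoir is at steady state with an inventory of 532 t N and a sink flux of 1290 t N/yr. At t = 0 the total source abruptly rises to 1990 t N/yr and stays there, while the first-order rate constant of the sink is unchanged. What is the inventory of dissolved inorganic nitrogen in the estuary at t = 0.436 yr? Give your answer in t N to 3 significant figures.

The sink rate constant is k = F₀/M₀ = 1290/532 = 2.425 yr⁻¹.
Solving dM/dt = F₁ − kM with M(0) = M₀ gives M(t) = F₁/k + (M₀ − F₁/k)·e^(−kt).
F₁/k = 1990/2.425 = 820.68 t N; kt = 2.425 × 0.436 = 1.057, e^(−kt) = 0.3474.
M(0.436) = 820.68 + (532 − 820.68) × 0.3474 = 820.68 − 100.3 = 720.39 t N.

720 t N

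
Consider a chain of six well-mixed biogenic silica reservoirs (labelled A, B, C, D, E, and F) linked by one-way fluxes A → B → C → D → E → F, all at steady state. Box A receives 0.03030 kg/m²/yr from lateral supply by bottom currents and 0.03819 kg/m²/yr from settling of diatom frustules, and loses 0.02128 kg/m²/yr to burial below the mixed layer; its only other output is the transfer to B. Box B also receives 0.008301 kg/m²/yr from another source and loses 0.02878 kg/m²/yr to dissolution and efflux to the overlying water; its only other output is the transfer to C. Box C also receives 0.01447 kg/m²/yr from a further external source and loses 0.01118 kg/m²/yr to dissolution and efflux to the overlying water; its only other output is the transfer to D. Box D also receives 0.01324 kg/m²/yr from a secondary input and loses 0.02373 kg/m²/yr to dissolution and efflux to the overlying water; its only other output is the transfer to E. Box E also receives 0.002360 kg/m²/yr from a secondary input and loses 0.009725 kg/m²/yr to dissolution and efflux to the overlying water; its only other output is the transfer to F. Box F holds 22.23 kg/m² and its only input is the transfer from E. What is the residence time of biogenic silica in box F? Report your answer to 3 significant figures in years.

Box A: F(A→B) = (0.03030 + 0.03819) − 0.02128 = 0.047210 kg/m²/yr.
Box B: F(B→C) = (0.047210 + 0.008301) − 0.02878 = 0.026731 kg/m²/yr.
Box C: F(C→D) = (0.026731 + 0.01447) − 0.01118 = 0.030021 kg/m²/yr.
Box D: F(D→E) = (0.030021 + 0.01324) − 0.02373 = 0.019531 kg/m²/yr.
Box E: F(E→F) = (0.019531 + 0.002360) − 0.009725 = 0.012166 kg/m²/yr.
Box F throughput = its input = 0.012166 kg/m²/yr; τ = 22.23 / 0.012166 = 1827 yr.

1830 yr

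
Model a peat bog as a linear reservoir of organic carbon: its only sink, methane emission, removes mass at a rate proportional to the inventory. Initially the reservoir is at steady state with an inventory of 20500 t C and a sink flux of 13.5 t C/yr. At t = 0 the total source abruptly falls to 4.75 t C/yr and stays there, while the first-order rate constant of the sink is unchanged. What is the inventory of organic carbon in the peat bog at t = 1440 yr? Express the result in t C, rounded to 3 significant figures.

τ = M₀/F₀ = 20500/13.5 = 1519 yr; rate constant k = 1/τ.
New steady state M_∞ = F₁/k = F₁·τ = 4.75 × 1519 = 7213.0 t C.
M(t) = M_∞ + (M₀ − M_∞)·e^(−t/τ); t/τ = 1440/1519 = 0.9483, so e^(−t/τ) = 0.3874.
M(t) = 7213.0 + 13290 × 0.3874 = 12360 t C.

12400 t C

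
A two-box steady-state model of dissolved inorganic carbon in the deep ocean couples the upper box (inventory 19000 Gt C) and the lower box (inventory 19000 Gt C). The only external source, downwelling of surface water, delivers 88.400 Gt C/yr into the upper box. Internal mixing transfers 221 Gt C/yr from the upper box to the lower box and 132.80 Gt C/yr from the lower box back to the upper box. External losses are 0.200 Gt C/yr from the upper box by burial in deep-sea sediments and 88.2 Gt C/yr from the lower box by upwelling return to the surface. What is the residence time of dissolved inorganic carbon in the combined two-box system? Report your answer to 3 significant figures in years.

Residence time in the combined system uses the total inventory and the total *external* removal — internal exchanges between the two boxes cancel.
M_total = 19000 + 19000 = 38000 Gt C.
ΣF_external_out = 0.200 + 88.2 = 88.400 Gt C/yr.
τ = M_total / ΣF_ext = 38000 / 88.400 = 429.9 yr.

430 yr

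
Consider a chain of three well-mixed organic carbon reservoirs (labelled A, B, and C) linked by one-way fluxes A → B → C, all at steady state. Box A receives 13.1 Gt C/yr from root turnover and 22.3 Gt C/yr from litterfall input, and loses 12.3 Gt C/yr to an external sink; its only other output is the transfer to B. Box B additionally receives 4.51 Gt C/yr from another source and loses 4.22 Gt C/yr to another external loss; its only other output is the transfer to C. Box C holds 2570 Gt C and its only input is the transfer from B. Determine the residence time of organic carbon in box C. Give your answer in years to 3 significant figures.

Box A: F(A→B) = (13.1 + 22.3) − 12.3 = 23.100 Gt C/yr.
Box B: F(B→C) = (23.100 + 4.51) − 4.22 = 23.390 Gt C/yr.
Box C throughput = its input = 23.390 Gt C/yr; τ = 2570 / 23.390 = 109.9 yr.

110 yr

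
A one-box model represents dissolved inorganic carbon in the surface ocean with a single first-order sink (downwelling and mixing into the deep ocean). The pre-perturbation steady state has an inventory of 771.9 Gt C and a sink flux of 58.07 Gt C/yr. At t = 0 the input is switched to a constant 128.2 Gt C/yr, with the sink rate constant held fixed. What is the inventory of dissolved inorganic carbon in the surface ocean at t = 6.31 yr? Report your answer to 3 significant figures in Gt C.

1120 Gt C

τ = M₀/F₀ = 771.9/58.07 = 13.29 yr; rate constant k = 1/τ.
New steady state M_∞ = F₁/k = F₁·τ = 128.2 × 13.29 = 1704.1 Gt C.
M(t) = M_∞ + (M₀ − M_∞)·e^(−t/τ); t/τ = 6.31/13.29 = 0.4747, so e^(−t/τ) = 0.6221.
M(t) = 1704.1 − 932.2 × 0.6221 = 1124.2 Gt C.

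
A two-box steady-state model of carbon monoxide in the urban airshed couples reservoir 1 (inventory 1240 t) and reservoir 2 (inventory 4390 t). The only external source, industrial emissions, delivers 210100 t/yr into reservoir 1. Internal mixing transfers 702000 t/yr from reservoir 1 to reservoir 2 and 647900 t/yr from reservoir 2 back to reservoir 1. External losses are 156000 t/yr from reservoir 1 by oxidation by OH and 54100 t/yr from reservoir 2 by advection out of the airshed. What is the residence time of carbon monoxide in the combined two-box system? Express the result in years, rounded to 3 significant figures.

For the system as a whole, the A↔B exchange is internal and contributes nothing to the throughput; only the external sinks remove mass.
M_total = 1240 + 4390 = 5630.0 t.
ΣF_external_out = 156000 + 54100 = 210100 t/yr.
τ = M_total / ΣF_ext = 5630.0 / 210100 = 0.02680 yr.

0.0268 yr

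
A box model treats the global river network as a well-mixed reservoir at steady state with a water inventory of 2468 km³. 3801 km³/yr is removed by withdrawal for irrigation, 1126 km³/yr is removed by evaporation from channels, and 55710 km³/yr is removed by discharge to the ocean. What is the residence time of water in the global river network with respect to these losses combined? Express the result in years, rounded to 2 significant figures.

Total removal = 3801 + 1126 + 55710 = 60637 km³/yr.
τ = M / ΣF_out = 2468 / 60637 = 0.04070 yr.

0.041 yr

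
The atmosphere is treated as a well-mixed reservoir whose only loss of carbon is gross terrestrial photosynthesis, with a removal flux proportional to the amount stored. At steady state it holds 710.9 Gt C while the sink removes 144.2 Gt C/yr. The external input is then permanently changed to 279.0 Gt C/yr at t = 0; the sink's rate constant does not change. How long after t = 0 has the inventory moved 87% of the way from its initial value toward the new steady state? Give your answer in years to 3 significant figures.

10.1 yr

τ = M₀/F₀ = 710.9/144.2 = 4.930 yr.
The remaining gap fraction is e^(−t/τ); 87% covered ⇒ e^(−t/τ) = 0.130.
t = −τ ln(0.130) = 4.930 × 2.040 = 10.06 yr.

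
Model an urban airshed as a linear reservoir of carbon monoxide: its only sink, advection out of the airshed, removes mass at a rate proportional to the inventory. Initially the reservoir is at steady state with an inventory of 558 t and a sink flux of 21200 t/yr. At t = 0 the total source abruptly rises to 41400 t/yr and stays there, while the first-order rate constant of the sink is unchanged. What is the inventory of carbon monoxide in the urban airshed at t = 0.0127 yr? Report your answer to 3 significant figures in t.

The sink rate constant is k = F₀/M₀ = 21200/558 = 37.99 yr⁻¹.
Solving dM/dt = F₁ − kM with M(0) = M₀ gives M(t) = F₁/k + (M₀ − F₁/k)·e^(−kt).
F₁/k = 41400/37.99 = 1089.7 t; kt = 37.99 × 0.0127 = 0.4825, e^(−kt) = 0.6172.
M(0.0127) = 1089.7 + (558 − 1089.7) × 0.6172 = 1089.7 − 328.2 = 761.51 t.

762 t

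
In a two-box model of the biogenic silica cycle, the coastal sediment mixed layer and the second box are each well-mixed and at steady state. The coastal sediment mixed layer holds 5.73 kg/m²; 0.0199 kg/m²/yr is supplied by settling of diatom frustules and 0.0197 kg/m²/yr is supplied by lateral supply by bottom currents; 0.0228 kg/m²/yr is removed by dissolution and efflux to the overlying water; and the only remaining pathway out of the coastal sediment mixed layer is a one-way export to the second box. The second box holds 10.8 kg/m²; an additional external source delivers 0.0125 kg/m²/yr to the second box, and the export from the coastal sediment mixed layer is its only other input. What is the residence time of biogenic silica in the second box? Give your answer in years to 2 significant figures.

370 yr

Balance the coastal sediment mixed layer: ΣF_in = 0.0199 + 0.0197 = 0.039600 kg/m²/yr.
Export to the second box = ΣF_in − (0.0228) = 0.016800 kg/m²/yr.
Total input to the second box = 0.016800 + 0.0125 = 0.029300 kg/m²/yr; at steady state this equals its total output.
τ = M / F = 10.8 / 0.029300 = 368.6 yr.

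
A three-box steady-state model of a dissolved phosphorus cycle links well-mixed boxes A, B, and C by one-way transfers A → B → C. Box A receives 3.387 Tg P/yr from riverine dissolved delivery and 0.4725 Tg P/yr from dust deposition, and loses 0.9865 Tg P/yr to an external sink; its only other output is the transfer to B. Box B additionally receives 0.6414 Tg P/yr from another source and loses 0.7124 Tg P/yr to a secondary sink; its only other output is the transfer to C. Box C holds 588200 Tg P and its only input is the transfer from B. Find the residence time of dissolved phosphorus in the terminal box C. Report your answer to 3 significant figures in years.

210000 yr

Box A: F(A→B) = (3.387 + 0.4725) − 0.9865 = 2.8730 Tg P/yr.
Box B: F(B→C) = (2.8730 + 0.6414) − 0.7124 = 2.8020 Tg P/yr.
Box C throughput = its input = 2.8020 Tg P/yr; τ = 588200 / 2.8020 = 209900 yr.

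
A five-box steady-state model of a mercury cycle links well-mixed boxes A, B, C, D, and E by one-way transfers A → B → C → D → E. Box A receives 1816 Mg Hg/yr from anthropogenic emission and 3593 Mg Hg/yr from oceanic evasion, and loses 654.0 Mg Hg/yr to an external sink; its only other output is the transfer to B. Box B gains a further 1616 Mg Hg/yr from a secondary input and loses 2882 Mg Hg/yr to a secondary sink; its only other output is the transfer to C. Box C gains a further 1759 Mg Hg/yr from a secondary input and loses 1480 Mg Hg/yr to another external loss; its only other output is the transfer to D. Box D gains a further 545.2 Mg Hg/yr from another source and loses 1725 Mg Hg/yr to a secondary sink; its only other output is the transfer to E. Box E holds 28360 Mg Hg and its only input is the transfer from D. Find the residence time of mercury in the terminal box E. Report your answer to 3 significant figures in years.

11.0 yr

Box A: F(A→B) = (1816 + 3593) − 654.0 = 4755.0 Mg Hg/yr.
Box B: F(B→C) = (4755.0 + 1616) − 2882 = 3489.0 Mg Hg/yr.
Box C: F(C→D) = (3489.0 + 1759) − 1480 = 3768.0 Mg Hg/yr.
Box D: F(D→E) = (3768.0 + 545.2) − 1725 = 2588.2 Mg Hg/yr.
Box E throughput = its input = 2588.2 Mg Hg/yr; τ = 28360 / 2588.2 = 10.96 yr.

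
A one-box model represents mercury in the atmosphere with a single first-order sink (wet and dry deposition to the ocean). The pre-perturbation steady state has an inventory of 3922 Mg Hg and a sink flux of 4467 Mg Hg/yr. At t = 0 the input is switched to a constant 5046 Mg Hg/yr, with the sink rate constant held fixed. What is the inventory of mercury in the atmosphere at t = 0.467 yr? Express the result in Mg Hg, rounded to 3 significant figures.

4130 Mg Hg

The sink rate constant is k = F₀/M₀ = 4467/3922 = 1.139 yr⁻¹.
Solving dM/dt = F₁ − kM with M(0) = M₀ gives M(t) = F₁/k + (M₀ − F₁/k)·e^(−kt).
F₁/k = 5046/1.139 = 4430.4 Mg Hg; kt = 1.139 × 0.467 = 0.5319, e^(−kt) = 0.5875.
M(0.467) = 4430.4 + (3922 − 4430.4) × 0.5875 = 4430.4 − 298.7 = 4131.7 Mg Hg.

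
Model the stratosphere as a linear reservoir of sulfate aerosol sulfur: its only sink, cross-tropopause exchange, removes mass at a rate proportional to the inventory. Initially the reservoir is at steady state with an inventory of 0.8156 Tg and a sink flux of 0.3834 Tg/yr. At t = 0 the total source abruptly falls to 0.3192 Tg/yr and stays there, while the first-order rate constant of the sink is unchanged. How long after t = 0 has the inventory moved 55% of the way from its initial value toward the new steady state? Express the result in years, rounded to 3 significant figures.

1.70 yr

τ = M₀/F₀ = 0.8156/0.3834 = 2.127 yr.
The remaining gap fraction is e^(−t/τ); 55% covered ⇒ e^(−t/τ) = 0.450.
t = −τ ln(0.450) = 2.127 × 0.7985 = 1.699 yr.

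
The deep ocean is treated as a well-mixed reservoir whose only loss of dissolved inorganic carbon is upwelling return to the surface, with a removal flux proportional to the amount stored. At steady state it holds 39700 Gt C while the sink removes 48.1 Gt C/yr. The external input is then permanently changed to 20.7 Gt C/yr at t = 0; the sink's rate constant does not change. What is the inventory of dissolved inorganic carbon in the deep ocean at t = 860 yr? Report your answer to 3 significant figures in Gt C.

The sink rate constant is k = F₀/M₀ = 48.1/39700 = 0.001212 yr⁻¹.
Solving dM/dt = F₁ − kM with M(0) = M₀ gives M(t) = F₁/k + (M₀ − F₁/k)·e^(−kt).
F₁/k = 20.7/0.001212 = 17085 Gt C; kt = 0.001212 × 860 = 1.042, e^(−kt) = 0.3528.
M(860) = 17085 + (39700 − 17085) × 0.3528 = 17085 + 7978 = 25063 Gt C.

25100 Gt C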